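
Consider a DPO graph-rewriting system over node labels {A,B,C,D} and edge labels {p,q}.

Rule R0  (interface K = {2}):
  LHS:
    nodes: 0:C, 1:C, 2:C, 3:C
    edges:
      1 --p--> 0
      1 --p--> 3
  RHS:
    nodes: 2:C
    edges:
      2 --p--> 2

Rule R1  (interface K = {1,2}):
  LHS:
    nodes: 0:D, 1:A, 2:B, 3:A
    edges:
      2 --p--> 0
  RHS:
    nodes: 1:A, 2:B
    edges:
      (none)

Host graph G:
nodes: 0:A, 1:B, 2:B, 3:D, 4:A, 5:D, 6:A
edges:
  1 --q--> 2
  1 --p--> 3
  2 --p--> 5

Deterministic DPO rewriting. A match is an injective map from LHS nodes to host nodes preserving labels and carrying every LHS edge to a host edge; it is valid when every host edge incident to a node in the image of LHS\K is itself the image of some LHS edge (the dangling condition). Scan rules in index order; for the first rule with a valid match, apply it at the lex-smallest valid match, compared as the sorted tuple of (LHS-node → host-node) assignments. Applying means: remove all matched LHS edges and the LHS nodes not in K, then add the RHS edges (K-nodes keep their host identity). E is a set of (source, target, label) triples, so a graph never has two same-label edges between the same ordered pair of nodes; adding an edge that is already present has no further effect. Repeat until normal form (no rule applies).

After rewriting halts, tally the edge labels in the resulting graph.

initial: |V|=7 |E|=3  E = 1-q->2 1-p->3 2-p->5
step 1: apply R1 at {0↦3, 1↦0, 2↦1, 3↦4}  → |V|=5 |E|=2  E = 1-q->2 2-p->5
step 2: apply R1 at {0↦5, 1↦0, 2↦2, 3↦6}  → |V|=3 |E|=1  E = 1-q->2
normal form: no rule applies after step 2
NF edges: [(1, 2, 'q')]

Answer: q:1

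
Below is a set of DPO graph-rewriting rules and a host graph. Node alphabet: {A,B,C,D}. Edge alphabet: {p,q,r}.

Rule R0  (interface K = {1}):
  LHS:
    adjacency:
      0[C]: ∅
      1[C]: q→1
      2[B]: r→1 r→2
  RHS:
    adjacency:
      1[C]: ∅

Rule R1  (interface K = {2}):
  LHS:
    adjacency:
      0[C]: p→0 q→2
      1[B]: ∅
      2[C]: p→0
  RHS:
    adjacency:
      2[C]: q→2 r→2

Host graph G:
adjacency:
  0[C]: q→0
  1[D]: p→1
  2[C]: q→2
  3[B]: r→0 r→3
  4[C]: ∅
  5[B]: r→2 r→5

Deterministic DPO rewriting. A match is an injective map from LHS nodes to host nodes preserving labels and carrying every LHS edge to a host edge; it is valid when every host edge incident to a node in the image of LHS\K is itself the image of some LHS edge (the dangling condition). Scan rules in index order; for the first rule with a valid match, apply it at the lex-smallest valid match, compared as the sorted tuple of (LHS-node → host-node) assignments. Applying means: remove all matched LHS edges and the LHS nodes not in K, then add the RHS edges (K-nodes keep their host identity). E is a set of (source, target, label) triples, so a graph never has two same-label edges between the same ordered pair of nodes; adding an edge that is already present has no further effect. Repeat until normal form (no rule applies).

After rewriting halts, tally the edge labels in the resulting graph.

Answer: p:1

Steps:
initial: |V|=6 |E|=7  E = 0-q->0 1-p->1 2-q->2 3-r->0 3-r->3 5-r->2 5-r->5
step 1: apply R0 at {0↦4, 1↦0, 2↦3}  → |V|=4 |E|=4  E = 1-p->1 2-q->2 5-r->2 5-r->5
step 2: apply R0 at {0↦0, 1↦2, 2↦5}  → |V|=2 |E|=1  E = 1-p->1
halt: no rule applies after step 2
NF edges: [(1, 1, 'p')]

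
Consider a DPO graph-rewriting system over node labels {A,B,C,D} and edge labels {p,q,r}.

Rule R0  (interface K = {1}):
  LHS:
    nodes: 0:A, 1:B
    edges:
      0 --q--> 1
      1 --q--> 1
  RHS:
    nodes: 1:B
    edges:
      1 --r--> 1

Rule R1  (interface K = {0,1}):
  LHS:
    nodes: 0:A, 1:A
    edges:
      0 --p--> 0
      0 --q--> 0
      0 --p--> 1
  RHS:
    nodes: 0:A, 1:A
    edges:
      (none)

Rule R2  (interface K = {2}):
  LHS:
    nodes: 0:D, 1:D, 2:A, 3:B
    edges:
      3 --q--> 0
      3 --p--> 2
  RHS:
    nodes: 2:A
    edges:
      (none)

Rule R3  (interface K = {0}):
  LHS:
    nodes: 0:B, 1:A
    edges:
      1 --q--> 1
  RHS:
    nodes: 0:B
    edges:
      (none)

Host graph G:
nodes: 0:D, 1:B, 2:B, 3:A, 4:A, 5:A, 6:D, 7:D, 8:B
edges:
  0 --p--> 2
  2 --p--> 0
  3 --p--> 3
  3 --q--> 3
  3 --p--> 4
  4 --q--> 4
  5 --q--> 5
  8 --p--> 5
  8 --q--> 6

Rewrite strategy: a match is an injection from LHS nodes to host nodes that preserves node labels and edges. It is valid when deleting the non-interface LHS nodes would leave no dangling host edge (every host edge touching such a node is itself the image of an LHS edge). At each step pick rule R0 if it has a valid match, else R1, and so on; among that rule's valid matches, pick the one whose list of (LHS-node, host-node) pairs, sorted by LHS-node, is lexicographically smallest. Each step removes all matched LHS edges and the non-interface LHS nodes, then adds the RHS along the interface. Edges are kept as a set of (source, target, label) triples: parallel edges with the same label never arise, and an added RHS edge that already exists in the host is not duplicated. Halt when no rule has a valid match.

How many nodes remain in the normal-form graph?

[0] host  ⇒  9 nodes, 9 edges  {0-p->2 2-p->0 3-p->3 3-q->3 3-p->4 4-q->4 5-q->5 8-p->5 8-q->6}
[1] R1 @ {0↦3, 1↦4}  ⇒  9 nodes, 6 edges  {0-p->2 2-p->0 4-q->4 5-q->5 8-p->5 8-q->6}
[2] R2 @ {0↦6, 1↦7, 2↦5, 3↦8}  ⇒  6 nodes, 4 edges  {0-p->2 2-p->0 4-q->4 5-q->5}
[3] R3 @ {0↦1, 1↦4}  ⇒  5 nodes, 3 edges  {0-p->2 2-p->0 5-q->5}
[4] R3 @ {0↦1, 1↦5}  ⇒  4 nodes, 2 edges  {0-p->2 2-p->0}
halt: no rule applies after step 4
NF nodes: {0:D, 1:B, 2:B, 3:A}

Answer: 4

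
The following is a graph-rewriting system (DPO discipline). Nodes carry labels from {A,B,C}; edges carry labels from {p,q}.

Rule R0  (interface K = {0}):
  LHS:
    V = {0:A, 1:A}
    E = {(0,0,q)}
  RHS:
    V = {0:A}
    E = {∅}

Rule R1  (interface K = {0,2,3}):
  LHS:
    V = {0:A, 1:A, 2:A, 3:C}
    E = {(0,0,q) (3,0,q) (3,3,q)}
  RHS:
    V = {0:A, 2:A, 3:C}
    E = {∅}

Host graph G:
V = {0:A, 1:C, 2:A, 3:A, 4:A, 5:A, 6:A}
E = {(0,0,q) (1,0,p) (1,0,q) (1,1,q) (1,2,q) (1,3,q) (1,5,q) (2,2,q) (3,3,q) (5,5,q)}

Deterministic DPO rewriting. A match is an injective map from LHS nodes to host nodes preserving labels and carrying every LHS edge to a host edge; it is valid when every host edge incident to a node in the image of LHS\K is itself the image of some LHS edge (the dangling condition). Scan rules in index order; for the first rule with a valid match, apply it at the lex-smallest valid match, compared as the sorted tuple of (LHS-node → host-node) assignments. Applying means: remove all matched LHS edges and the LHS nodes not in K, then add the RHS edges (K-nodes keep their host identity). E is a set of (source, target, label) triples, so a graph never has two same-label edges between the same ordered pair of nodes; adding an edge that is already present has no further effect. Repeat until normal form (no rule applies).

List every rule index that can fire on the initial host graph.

R0: 8 valid matches — {0↦0, 1↦4}, {0↦0, 1↦6}, {0↦2, 1↦4} (+5 more)
R1: 32 valid matches — {0↦0, 1↦4, 2↦2, 3↦1}, {0↦0, 1↦4, 2↦3, 3↦1}, {0↦0, 1↦4, 2↦5, 3↦1} (+29 more)

Answer: [R0,R1]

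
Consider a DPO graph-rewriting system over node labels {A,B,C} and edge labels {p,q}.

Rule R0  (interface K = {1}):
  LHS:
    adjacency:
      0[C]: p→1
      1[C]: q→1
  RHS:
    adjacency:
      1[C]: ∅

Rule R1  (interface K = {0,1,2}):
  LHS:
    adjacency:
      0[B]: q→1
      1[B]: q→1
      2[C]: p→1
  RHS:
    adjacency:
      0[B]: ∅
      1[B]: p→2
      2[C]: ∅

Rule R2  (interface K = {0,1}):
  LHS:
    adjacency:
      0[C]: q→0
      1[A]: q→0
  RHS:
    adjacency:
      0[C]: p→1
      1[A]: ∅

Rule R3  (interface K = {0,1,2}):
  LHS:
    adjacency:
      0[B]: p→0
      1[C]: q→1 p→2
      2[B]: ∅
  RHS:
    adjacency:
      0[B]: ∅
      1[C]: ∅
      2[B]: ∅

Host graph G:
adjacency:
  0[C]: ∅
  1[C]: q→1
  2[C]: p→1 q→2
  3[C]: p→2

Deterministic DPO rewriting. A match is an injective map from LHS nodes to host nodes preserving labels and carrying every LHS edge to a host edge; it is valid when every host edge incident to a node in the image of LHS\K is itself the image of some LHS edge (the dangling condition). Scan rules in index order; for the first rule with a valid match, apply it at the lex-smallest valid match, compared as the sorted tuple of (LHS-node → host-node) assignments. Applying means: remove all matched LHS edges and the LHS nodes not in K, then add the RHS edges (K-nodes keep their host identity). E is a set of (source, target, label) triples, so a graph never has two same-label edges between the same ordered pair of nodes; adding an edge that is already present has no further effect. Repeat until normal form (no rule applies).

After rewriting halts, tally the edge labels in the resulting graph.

start.  V:4 E:4  edges: 1-q->1 2-p->1 2-q->2 3-p->2
1. fire R0 via {0↦3, 1↦2}  →  V:3 E:2  edges: 1-q->1 2-p->1
2. fire R0 via {0↦2, 1↦1}  →  V:2 E:0  edges: ∅
halt: no rule applies after step 2
NF edges: []

Answer: (no edges)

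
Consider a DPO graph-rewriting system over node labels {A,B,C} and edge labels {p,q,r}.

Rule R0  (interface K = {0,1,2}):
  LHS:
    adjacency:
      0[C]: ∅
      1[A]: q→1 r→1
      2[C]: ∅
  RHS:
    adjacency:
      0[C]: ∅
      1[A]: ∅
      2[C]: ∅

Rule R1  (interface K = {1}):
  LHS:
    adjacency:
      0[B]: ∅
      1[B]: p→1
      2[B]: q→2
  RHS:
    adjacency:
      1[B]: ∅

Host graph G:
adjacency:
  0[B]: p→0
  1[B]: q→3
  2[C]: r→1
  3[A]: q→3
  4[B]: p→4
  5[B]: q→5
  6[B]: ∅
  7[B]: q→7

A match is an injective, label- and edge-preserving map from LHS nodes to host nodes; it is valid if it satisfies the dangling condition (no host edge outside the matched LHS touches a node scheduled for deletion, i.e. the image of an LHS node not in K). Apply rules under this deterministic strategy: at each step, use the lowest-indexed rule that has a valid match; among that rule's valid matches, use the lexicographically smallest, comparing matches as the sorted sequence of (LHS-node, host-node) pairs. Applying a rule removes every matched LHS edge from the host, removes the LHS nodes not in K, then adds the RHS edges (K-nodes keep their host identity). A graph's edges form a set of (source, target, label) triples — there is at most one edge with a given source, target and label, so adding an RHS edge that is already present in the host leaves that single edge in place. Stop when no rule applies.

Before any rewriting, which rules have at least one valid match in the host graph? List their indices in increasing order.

Answer: [R1]

Derivation:
R0: no valid match — LHS pattern not found
R1: 4 valid matches — {0↦6, 1↦0, 2↦5}, {0↦6, 1↦0, 2↦7}, {0↦6, 1↦4, 2↦5} (+1 more)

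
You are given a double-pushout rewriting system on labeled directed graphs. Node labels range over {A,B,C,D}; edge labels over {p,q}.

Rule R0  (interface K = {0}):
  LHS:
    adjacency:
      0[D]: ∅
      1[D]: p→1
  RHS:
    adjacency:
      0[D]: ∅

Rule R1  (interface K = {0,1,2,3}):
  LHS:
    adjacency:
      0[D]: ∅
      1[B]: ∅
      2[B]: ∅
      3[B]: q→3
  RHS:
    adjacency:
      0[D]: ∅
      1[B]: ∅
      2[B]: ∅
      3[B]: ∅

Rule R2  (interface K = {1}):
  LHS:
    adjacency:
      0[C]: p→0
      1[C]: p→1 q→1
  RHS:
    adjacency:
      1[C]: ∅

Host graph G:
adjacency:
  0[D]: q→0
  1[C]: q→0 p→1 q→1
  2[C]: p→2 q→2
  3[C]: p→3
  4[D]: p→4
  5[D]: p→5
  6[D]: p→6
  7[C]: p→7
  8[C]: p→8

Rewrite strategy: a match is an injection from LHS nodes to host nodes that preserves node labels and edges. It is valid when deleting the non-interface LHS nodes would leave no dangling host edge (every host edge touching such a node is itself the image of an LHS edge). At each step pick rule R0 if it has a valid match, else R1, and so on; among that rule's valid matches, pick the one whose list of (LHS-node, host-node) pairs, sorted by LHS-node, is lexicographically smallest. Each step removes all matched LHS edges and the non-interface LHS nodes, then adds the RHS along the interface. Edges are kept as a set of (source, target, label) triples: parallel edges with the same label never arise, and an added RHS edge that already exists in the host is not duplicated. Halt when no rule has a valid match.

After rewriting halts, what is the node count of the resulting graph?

Answer: 4

Rewrite trace:
initial: |V|=9 |E|=12  E = 0-q->0 1-q->0 1-p->1 1-q->1 2-p->2 2-q->2 3-p->3 4-p->4 5-p->5 6-p->6 7-p->7 8-p->8
step 1: apply R0 at {0↦0, 1↦4}  → |V|=8 |E|=11  E = 0-q->0 1-q->0 1-p->1 1-q->1 2-p->2 2-q->2 3-p->3 5-p->5 6-p->6 7-p->7 8-p->8
step 2: apply R0 at {0↦0, 1↦5}  → |V|=7 |E|=10  E = 0-q->0 1-q->0 1-p->1 1-q->1 2-p->2 2-q->2 3-p->3 6-p->6 7-p->7 8-p->8
step 3: apply R0 at {0↦0, 1↦6}  → |V|=6 |E|=9  E = 0-q->0 1-q->0 1-p->1 1-q->1 2-p->2 2-q->2 3-p->3 7-p->7 8-p->8
step 4: apply R2 at {0↦3, 1↦1}  → |V|=5 |E|=6  E = 0-q->0 1-q->0 2-p->2 2-q->2 7-p->7 8-p->8
step 5: apply R2 at {0↦7, 1↦2}  → |V|=4 |E|=3  E = 0-q->0 1-q->0 8-p->8
final graph: no rule applies after step 5
NF nodes: {0:D, 1:C, 2:C, 8:C}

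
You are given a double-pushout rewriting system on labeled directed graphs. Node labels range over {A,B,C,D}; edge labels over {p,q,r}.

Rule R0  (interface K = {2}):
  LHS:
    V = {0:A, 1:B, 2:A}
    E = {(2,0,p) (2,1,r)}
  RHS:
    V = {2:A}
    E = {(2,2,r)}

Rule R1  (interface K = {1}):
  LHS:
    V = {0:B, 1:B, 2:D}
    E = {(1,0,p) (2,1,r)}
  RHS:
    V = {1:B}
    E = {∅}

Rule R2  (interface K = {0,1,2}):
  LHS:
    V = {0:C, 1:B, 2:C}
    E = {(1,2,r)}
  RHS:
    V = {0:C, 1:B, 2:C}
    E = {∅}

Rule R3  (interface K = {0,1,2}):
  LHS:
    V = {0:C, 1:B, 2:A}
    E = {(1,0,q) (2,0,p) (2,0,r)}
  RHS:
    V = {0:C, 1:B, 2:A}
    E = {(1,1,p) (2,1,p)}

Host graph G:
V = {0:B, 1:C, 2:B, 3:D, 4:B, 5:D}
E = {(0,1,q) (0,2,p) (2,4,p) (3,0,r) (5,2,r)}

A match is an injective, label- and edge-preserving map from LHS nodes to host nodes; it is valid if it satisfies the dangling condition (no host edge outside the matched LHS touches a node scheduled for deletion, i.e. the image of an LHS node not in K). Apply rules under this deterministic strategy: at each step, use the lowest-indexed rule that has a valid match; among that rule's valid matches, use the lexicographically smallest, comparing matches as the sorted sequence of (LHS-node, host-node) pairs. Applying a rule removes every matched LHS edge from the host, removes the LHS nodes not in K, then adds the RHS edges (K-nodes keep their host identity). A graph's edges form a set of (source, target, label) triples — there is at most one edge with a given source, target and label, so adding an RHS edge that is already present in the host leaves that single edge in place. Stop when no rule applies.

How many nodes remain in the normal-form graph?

Answer: 2

Steps:
start.  V:6 E:5  edges: 0-q->1 0-p->2 2-p->4 3-r->0 5-r->2
1. fire R1 via {0↦4, 1↦2, 2↦5}  →  V:4 E:3  edges: 0-q->1 0-p->2 3-r->0
2. fire R1 via {0↦2, 1↦0, 2↦3}  →  V:2 E:1  edges: 0-q->1
normal form: no rule applies after step 2
NF nodes: {0:B, 1:C}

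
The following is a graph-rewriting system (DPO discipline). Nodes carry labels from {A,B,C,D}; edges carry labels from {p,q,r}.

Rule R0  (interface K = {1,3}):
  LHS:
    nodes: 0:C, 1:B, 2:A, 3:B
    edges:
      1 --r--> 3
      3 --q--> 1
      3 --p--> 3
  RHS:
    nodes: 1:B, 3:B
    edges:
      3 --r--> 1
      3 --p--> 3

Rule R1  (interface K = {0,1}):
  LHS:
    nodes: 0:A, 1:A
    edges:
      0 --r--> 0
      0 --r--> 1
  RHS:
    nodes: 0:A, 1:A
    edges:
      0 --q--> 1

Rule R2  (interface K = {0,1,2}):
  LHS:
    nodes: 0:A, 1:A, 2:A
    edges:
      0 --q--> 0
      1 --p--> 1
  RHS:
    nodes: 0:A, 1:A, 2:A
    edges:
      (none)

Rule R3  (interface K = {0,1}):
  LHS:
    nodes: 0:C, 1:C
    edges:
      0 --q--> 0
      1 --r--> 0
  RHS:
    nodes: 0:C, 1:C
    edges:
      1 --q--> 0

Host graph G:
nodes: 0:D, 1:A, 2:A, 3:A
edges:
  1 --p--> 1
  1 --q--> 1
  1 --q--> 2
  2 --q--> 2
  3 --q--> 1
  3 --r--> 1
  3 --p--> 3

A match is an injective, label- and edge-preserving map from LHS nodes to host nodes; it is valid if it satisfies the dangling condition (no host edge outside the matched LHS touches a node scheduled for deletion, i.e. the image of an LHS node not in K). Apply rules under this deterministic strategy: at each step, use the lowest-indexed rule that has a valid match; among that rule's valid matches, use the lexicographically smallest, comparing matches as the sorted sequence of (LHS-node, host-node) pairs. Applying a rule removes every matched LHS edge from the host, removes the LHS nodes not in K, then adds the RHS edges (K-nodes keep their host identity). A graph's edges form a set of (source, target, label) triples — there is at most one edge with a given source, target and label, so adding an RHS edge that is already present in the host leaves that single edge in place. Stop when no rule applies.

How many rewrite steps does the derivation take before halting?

Answer: 2

Rewrite trace:
[0] host  ⇒  4 nodes, 7 edges  {1-p->1 1-q->1 1-q->2 2-q->2 3-q->1 3-r->1 3-p->3}
[1] R2 @ {0↦1, 1↦3, 2↦2}  ⇒  4 nodes, 5 edges  {1-p->1 1-q->2 2-q->2 3-q->1 3-r->1}
[2] R2 @ {0↦2, 1↦1, 2↦3}  ⇒  4 nodes, 3 edges  {1-q->2 3-q->1 3-r->1}
halt: no rule applies after step 2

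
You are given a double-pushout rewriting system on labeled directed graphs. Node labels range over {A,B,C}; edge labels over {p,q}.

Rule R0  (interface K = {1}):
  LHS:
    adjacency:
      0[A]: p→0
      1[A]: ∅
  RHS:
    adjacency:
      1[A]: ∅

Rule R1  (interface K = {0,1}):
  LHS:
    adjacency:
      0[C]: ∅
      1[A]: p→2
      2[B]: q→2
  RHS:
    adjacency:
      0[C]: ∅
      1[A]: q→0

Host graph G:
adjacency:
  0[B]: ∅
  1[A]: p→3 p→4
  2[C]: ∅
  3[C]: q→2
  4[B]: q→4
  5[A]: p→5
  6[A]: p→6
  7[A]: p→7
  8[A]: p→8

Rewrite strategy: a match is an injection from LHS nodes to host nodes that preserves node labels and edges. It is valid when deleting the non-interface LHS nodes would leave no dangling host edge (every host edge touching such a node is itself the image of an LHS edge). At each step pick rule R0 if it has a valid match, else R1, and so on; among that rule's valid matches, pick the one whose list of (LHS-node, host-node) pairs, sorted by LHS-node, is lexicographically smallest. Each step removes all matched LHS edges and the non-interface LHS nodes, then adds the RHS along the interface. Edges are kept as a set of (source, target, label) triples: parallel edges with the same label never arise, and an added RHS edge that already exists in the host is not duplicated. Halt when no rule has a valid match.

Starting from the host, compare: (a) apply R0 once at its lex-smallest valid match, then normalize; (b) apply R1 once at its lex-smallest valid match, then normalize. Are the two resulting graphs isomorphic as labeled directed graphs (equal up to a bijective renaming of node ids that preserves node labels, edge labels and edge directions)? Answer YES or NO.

branch R0-first: apply at {0↦5, 1↦1} → |E|=7, then 4 more step(s) → NF |V|=4 |E|=3 V={0:B, 1:A, 2:C, 3:C} E=1-q->2 1-p->3 3-q->2
branch R1-first: apply at {0↦2, 1↦1, 2↦4} → |E|=7, then 4 more step(s) → NF |V|=4 |E|=3 V={0:B, 1:A, 2:C, 3:C} E=1-q->2 1-p->3 3-q->2
graphs isomorphic (equal up to label-preserving node renaming)

Answer: YES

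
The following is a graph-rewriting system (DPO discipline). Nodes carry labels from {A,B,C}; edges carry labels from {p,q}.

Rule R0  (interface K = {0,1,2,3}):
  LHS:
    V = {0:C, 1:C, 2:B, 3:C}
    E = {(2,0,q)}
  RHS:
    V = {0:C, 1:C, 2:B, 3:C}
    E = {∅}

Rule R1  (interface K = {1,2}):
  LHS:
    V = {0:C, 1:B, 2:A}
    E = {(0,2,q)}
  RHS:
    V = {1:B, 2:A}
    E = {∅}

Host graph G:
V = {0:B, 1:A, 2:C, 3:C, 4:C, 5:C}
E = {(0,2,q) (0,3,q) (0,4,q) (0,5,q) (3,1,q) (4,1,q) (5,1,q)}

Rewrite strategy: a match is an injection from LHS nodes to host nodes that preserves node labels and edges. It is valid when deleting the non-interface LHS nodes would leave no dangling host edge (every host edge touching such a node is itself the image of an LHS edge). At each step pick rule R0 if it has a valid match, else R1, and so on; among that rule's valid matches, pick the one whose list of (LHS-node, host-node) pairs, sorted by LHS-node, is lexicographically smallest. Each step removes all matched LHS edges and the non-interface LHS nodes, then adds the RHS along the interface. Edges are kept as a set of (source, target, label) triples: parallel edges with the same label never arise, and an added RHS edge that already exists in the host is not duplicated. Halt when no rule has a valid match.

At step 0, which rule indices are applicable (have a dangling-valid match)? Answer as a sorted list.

Answer: [R0]

Rewrite trace:
R0: 24 valid matches — {0↦2, 1↦3, 2↦0, 3↦4}, {0↦2, 1↦3, 2↦0, 3↦5}, {0↦2, 1↦4, 2↦0, 3↦3} (+21 more)
R1: no valid match — 3 raw matches, all fail dangling condition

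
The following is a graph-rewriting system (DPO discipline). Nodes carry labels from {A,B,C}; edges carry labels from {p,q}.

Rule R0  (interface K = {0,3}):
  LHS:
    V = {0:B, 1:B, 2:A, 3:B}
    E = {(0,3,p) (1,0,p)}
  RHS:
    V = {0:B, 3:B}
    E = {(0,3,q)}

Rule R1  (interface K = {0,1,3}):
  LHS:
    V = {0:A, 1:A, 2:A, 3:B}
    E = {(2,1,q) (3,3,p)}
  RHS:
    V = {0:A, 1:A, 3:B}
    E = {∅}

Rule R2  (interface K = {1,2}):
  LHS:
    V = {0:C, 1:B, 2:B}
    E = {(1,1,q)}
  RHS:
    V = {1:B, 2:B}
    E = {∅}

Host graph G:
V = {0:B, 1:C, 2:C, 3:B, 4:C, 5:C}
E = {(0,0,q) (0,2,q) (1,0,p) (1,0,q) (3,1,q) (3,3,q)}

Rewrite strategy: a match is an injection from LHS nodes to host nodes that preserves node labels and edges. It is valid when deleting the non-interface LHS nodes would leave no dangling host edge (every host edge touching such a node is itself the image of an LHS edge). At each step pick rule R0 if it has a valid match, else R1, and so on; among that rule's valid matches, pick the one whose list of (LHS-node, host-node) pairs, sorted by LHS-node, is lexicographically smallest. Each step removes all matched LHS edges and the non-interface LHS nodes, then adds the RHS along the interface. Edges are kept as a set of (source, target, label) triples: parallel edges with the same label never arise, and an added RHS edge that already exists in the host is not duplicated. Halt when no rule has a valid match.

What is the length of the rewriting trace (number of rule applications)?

initial: |V|=6 |E|=6  E = 0-q->0 0-q->2 1-p->0 1-q->0 3-q->1 3-q->3
step 1: apply R2 at {0↦4, 1↦0, 2↦3}  → |V|=5 |E|=5  E = 0-q->2 1-p->0 1-q->0 3-q->1 3-q->3
step 2: apply R2 at {0↦5, 1↦3, 2↦0}  → |V|=4 |E|=4  E = 0-q->2 1-p->0 1-q->0 3-q->1
normal form: no rule applies after step 2

Answer: 2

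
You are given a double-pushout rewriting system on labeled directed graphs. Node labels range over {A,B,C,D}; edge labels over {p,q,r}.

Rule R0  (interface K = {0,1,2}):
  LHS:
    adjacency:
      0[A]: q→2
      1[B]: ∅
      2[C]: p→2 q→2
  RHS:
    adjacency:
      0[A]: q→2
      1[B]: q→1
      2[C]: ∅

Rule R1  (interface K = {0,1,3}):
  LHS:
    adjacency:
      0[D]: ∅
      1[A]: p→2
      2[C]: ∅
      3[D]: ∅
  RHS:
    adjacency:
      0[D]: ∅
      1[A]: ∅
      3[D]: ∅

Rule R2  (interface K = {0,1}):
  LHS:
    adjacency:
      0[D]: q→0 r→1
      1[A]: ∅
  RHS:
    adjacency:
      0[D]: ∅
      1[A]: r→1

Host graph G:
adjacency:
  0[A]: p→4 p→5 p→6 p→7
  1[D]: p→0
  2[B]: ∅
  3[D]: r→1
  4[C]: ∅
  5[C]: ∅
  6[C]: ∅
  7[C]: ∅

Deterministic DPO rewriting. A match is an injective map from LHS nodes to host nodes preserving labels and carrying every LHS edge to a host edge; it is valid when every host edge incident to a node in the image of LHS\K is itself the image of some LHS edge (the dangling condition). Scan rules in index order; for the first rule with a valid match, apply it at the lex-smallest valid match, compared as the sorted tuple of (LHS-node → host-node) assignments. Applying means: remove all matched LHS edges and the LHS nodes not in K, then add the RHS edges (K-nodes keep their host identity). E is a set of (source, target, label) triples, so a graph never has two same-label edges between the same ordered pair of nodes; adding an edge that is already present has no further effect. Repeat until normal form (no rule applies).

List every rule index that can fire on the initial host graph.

Answer: [R1]

Rewrite trace:
R0: no valid match — LHS pattern not found
R1: 8 valid matches — {0↦1, 1↦0, 2↦4, 3↦3}, {0↦1, 1↦0, 2↦5, 3↦3}, {0↦1, 1↦0, 2↦6, 3↦3} (+5 more)
R2: no valid match — LHS pattern not found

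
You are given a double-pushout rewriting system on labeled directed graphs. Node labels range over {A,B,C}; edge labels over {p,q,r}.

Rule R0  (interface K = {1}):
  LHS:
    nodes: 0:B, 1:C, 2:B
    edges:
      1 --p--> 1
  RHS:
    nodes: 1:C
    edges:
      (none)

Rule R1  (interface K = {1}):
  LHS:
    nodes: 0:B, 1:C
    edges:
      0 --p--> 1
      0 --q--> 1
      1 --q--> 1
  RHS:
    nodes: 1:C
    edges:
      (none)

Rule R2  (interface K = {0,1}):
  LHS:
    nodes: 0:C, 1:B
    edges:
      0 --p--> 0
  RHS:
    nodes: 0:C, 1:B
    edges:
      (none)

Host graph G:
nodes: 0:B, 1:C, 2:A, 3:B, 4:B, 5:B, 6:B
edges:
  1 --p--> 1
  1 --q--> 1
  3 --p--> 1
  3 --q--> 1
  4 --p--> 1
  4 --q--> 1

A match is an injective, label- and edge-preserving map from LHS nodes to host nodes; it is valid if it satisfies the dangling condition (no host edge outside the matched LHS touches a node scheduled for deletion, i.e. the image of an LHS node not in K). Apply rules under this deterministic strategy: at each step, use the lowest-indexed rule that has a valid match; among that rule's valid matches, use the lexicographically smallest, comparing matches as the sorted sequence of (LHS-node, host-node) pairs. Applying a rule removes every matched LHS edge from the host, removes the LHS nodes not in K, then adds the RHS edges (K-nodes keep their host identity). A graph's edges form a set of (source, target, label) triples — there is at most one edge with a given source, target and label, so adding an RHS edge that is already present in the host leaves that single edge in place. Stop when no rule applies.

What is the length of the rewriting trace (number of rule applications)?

Answer: 2

Steps:
[0] host  ⇒  7 nodes, 6 edges  {1-p->1 1-q->1 3-p->1 3-q->1 4-p->1 4-q->1}
[1] R0 @ {0↦0, 1↦1, 2↦5}  ⇒  5 nodes, 5 edges  {1-q->1 3-p->1 3-q->1 4-p->1 4-q->1}
[2] R1 @ {0↦3, 1↦1}  ⇒  4 nodes, 2 edges  {4-p->1 4-q->1}
halt: no rule applies after step 2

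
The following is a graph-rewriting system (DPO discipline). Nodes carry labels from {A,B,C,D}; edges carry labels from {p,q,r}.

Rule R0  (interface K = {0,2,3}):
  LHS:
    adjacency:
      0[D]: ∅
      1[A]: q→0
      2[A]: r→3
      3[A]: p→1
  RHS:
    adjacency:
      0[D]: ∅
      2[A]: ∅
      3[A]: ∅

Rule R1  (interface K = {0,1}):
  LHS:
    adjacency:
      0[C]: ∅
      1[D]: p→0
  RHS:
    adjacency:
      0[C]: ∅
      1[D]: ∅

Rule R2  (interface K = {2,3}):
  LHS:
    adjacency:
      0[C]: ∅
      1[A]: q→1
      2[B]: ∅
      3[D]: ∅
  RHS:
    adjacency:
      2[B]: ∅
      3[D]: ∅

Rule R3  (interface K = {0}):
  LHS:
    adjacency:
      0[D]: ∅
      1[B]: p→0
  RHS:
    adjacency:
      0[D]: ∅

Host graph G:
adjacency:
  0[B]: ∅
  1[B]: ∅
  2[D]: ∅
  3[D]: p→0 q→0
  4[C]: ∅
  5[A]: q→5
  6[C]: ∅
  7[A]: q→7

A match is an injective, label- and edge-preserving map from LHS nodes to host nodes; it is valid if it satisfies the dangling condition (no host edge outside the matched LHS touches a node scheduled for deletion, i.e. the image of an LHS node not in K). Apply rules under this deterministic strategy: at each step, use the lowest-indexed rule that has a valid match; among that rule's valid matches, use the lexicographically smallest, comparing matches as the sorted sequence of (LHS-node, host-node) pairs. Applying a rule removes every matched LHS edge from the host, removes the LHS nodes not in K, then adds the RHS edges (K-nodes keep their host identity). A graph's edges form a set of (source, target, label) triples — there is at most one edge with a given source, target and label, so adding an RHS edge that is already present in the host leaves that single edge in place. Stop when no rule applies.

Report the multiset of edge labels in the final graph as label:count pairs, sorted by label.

Answer: p:1 q:1

Rewrite trace:
initial: |V|=8 |E|=4  E = 3-p->0 3-q->0 5-q->5 7-q->7
step 1: apply R2 at {0↦4, 1↦5, 2↦0, 3↦2}  → |V|=6 |E|=3  E = 3-p->0 3-q->0 7-q->7
step 2: apply R2 at {0↦6, 1↦7, 2↦0, 3↦2}  → |V|=4 |E|=2  E = 3-p->0 3-q->0
normal form: no rule applies after step 2
NF edges: [(3, 0, 'p'), (3, 0, 'q')]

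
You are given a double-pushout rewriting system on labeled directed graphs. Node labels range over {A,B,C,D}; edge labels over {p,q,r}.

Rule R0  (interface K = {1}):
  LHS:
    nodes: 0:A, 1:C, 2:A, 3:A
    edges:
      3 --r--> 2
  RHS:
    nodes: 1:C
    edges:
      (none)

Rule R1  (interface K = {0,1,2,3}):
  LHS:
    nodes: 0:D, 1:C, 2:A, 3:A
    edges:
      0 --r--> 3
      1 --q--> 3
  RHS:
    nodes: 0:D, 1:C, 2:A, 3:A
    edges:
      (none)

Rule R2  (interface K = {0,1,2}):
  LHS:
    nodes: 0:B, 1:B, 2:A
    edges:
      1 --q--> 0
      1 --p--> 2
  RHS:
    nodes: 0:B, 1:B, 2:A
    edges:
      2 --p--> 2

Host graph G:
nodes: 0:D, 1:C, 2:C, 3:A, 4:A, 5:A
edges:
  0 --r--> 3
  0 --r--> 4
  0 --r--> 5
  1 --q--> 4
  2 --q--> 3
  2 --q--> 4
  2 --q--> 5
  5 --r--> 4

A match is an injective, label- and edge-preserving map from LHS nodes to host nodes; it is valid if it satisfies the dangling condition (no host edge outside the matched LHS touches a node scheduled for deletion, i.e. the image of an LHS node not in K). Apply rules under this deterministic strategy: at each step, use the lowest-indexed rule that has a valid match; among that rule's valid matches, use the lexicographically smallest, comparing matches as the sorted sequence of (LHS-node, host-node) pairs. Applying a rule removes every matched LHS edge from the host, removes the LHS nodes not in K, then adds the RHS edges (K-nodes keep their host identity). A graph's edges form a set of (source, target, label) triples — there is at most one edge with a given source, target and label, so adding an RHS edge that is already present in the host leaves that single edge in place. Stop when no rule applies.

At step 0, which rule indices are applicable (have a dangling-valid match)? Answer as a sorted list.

R0: no valid match — 2 raw matches, all fail dangling condition
R1: 8 valid matches — {0↦0, 1↦1, 2↦3, 3↦4}, {0↦0, 1↦1, 2↦5, 3↦4}, {0↦0, 1↦2, 2↦3, 3↦4} (+5 more)
R2: no valid match — LHS pattern not found

Answer: [R1]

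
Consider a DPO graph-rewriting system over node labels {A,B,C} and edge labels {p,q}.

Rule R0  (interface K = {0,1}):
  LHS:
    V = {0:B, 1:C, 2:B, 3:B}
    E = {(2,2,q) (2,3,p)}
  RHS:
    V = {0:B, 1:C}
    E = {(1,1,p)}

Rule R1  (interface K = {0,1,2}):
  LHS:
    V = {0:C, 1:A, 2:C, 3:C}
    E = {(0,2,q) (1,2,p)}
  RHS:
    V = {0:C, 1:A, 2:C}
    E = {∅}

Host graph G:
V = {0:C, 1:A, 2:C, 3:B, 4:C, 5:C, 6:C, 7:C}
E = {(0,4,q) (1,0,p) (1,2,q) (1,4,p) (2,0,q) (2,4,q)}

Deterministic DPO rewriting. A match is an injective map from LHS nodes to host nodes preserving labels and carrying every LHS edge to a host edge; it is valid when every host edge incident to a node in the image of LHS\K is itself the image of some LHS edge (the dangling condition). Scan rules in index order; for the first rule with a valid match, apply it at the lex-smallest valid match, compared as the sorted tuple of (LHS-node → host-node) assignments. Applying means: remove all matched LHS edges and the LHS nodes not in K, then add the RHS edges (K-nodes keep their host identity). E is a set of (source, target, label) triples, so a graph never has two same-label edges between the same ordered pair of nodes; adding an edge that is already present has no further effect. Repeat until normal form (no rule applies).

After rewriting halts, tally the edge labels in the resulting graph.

Answer: q:2

Derivation:
initial: |V|=8 |E|=6  E = 0-q->4 1-p->0 1-q->2 1-p->4 2-q->0 2-q->4
step 1: apply R1 at {0↦0, 1↦1, 2↦4, 3↦5}  → |V|=7 |E|=4  E = 1-p->0 1-q->2 2-q->0 2-q->4
step 2: apply R1 at {0↦2, 1↦1, 2↦0, 3↦6}  → |V|=6 |E|=2  E = 1-q->2 2-q->4
final graph: no rule applies after step 2
NF edges: [(1, 2, 'q'), (2, 4, 'q')]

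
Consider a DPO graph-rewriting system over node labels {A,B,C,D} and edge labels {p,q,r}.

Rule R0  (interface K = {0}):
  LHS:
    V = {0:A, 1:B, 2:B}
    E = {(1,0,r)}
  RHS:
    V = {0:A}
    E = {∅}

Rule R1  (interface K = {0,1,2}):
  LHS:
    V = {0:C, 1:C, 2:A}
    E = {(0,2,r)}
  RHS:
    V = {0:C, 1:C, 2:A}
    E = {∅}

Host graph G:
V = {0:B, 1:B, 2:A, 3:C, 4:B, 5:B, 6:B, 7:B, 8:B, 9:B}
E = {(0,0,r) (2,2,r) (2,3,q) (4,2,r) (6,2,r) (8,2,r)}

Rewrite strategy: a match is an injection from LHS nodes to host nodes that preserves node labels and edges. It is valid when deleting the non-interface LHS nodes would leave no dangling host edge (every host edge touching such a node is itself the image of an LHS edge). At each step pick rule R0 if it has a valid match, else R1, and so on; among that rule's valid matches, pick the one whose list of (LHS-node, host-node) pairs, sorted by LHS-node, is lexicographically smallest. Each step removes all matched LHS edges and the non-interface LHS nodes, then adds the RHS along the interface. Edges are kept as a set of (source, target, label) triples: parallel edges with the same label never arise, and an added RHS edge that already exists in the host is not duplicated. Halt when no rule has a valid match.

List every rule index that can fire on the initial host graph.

R0: 12 valid matches — {0↦2, 1↦4, 2↦1}, {0↦2, 1↦4, 2↦5}, {0↦2, 1↦4, 2↦7} (+9 more)
R1: no valid match — LHS pattern not found

Answer: [R0]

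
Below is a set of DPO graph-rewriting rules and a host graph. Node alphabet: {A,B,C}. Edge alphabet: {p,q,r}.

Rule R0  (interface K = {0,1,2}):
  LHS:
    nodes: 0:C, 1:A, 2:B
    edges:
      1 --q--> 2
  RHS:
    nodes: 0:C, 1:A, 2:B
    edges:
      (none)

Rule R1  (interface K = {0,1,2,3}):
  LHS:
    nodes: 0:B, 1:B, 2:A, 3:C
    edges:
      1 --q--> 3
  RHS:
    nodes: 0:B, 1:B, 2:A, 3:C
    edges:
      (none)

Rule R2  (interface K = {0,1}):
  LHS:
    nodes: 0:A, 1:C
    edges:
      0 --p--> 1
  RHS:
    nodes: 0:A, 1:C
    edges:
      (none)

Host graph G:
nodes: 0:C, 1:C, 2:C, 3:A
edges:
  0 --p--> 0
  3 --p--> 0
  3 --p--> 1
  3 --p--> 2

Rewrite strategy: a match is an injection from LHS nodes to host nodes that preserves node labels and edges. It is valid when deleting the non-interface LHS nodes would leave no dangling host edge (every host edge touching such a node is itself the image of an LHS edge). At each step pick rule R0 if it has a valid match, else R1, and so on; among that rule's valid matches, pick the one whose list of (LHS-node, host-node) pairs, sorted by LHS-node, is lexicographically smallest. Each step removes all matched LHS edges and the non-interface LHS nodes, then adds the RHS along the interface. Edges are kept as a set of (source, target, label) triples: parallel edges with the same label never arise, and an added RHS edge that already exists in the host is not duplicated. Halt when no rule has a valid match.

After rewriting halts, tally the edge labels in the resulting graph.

Answer: p:1

Rewrite trace:
[0] host  ⇒  4 nodes, 4 edges  {0-p->0 3-p->0 3-p->1 3-p->2}
[1] R2 @ {0↦3, 1↦0}  ⇒  4 nodes, 3 edges  {0-p->0 3-p->1 3-p->2}
[2] R2 @ {0↦3, 1↦1}  ⇒  4 nodes, 2 edges  {0-p->0 3-p->2}
[3] R2 @ {0↦3, 1↦2}  ⇒  4 nodes, 1 edges  {0-p->0}
halt: no rule applies after step 3
NF edges: [(0, 0, 'p')]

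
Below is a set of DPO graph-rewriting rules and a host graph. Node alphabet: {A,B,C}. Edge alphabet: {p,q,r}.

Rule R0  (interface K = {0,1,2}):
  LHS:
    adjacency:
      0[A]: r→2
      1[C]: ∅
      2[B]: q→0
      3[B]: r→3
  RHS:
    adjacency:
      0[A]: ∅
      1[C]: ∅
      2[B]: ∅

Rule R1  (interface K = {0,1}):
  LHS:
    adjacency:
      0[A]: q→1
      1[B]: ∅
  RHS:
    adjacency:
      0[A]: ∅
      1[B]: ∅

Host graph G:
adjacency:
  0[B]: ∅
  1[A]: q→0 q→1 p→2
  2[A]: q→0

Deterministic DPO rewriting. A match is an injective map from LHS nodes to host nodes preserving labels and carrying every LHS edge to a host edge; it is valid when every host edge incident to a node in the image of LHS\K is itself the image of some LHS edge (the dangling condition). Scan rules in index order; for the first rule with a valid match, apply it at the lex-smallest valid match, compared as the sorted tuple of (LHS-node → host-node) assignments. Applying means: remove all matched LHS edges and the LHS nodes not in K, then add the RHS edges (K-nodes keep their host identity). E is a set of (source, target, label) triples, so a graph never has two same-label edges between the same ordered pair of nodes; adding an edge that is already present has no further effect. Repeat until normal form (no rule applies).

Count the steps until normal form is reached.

[0] host  ⇒  3 nodes, 4 edges  {1-q->0 1-q->1 1-p->2 2-q->0}
[1] R1 @ {0↦1, 1↦0}  ⇒  3 nodes, 3 edges  {1-q->1 1-p->2 2-q->0}
[2] R1 @ {0↦2, 1↦0}  ⇒  3 nodes, 2 edges  {1-q->1 1-p->2}
halt: no rule applies after step 2

Answer: 2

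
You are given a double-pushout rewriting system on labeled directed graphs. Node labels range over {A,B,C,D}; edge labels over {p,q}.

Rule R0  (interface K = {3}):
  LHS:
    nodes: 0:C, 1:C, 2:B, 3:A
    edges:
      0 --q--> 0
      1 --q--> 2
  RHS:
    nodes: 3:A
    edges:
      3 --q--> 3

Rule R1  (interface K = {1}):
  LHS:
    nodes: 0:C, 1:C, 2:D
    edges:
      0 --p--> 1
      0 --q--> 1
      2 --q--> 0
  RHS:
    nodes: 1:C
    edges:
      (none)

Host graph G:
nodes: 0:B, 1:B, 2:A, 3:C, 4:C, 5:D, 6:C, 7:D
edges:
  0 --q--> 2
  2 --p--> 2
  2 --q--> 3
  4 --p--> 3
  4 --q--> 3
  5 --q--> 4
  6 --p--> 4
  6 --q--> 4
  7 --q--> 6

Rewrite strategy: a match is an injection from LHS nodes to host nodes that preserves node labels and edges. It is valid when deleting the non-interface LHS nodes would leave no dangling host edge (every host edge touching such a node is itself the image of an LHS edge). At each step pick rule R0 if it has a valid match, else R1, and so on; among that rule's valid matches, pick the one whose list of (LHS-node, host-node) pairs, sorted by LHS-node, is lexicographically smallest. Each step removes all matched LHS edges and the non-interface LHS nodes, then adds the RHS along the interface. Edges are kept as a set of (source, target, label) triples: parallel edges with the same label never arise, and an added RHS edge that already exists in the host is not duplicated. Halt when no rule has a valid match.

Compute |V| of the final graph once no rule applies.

Answer: 4

Steps:
[0] host  ⇒  8 nodes, 9 edges  {0-q->2 2-p->2 2-q->3 4-p->3 4-q->3 5-q->4 6-p->4 6-q->4 7-q->6}
[1] R1 @ {0↦6, 1↦4, 2↦7}  ⇒  6 nodes, 6 edges  {0-q->2 2-p->2 2-q->3 4-p->3 4-q->3 5-q->4}
[2] R1 @ {0↦4, 1↦3, 2↦5}  ⇒  4 nodes, 3 edges  {0-q->2 2-p->2 2-q->3}
normal form: no rule applies after step 2
NF nodes: {0:B, 1:B, 2:A, 3:C}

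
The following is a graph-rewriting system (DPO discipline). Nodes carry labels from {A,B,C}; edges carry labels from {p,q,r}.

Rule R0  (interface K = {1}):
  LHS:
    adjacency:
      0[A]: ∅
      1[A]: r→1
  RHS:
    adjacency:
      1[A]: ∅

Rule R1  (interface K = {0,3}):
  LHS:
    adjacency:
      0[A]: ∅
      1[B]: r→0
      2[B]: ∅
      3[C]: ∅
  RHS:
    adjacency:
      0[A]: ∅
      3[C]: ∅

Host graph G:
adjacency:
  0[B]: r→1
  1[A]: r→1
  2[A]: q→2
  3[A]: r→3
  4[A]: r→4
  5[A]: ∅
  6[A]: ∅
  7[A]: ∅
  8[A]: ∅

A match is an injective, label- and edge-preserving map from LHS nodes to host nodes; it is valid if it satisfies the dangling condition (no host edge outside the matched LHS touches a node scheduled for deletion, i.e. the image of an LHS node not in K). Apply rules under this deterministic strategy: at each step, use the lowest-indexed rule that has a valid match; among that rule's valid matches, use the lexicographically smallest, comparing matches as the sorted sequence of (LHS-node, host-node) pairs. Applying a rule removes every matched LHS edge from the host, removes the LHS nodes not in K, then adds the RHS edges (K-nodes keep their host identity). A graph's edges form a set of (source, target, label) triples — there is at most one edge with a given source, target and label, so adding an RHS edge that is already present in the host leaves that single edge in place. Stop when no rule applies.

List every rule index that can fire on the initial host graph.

R0: 12 valid matches — {0↦5, 1↦1}, {0↦5, 1↦3}, {0↦5, 1↦4} (+9 more)
R1: no valid match — LHS pattern not found

Answer: [R0]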